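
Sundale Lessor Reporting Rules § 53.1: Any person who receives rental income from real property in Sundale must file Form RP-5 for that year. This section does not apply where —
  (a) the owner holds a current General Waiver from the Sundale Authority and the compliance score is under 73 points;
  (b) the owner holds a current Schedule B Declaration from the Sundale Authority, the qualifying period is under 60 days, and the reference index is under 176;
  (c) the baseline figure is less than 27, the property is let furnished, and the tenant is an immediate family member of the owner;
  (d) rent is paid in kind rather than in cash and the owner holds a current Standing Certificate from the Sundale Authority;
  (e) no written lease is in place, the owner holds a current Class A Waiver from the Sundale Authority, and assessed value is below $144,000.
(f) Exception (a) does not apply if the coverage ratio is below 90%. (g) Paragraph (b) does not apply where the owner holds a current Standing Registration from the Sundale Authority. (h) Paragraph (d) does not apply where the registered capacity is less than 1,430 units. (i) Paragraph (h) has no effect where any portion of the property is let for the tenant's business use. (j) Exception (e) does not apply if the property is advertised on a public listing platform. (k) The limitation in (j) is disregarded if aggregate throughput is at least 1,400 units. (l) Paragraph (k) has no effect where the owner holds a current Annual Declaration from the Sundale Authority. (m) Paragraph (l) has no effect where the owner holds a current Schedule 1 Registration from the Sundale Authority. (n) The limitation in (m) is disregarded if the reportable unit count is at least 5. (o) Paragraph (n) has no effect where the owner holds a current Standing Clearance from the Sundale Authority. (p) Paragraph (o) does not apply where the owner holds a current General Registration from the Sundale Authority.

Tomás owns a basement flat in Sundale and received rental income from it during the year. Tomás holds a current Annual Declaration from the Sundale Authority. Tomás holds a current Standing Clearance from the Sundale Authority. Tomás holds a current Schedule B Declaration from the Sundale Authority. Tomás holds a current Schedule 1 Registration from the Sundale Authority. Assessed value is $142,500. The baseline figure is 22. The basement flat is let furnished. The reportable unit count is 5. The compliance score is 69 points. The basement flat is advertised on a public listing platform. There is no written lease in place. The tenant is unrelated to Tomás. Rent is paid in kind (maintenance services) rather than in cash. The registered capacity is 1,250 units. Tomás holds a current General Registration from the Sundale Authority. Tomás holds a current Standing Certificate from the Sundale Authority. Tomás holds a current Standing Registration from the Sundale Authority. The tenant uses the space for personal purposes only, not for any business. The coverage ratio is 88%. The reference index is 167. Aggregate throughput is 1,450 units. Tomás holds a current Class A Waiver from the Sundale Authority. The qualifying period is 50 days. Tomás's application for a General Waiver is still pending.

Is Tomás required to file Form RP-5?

Exception (a) requires that the owner holds a current General Waiver from the Sundale Authority; but no current General Waiver is held, so (a) is unavailable.
Exception (b)'s conditions are all satisfied: a current Schedule B Declaration is held; the qualifying period is 50 days, under the 60 days limit; the reference index is 167, under the 176 limit. However, paragraph (g) must be considered: (g) is engaged — a current Standing Registration is held. So (b) is unavailable.
Exception (c) requires that the tenant is an immediate family member of the owner; but the tenant is unrelated to the owner, so (c) is unavailable.
Exception (d) is satisfied on its face — rent is paid in kind; a current Standing Certificate is held. But applying paragraphs (h)–(i): (h) operates against (d): the registered capacity is 1,250 units, less than the 1,430 units limit. (i) is not engaged (the space is used for personal purposes only), so (h) stands. So (d) is unavailable.
Exception (e)'s conditions are all satisfied: there is no written lease; a current Class A Waiver is held; assessed value is $142,500, below the $144,000 limit. Turning to paragraphs (j)–(p): (j) operates against (e): the property is publicly advertised. (k) would limit (j) — aggregate throughput is 1,450 units, meeting the 1,400 units threshold — but (l) sets (k) aside: (l) applies — a current Annual Declaration is held. (m) would limit (l) — a current Schedule 1 Registration is held — but (n) sets (m) aside: (n) is triggered — the reportable unit count is 5, meeting the 5 threshold. (o) would limit (n) — a current Standing Clearance is held — but (p) sets (o) aside: (p) is triggered — a current General Registration is held. (e) is therefore removed.
None of the exceptions is available; § 53.1 applies in full.

Yes — Tomás must file Form RP-5.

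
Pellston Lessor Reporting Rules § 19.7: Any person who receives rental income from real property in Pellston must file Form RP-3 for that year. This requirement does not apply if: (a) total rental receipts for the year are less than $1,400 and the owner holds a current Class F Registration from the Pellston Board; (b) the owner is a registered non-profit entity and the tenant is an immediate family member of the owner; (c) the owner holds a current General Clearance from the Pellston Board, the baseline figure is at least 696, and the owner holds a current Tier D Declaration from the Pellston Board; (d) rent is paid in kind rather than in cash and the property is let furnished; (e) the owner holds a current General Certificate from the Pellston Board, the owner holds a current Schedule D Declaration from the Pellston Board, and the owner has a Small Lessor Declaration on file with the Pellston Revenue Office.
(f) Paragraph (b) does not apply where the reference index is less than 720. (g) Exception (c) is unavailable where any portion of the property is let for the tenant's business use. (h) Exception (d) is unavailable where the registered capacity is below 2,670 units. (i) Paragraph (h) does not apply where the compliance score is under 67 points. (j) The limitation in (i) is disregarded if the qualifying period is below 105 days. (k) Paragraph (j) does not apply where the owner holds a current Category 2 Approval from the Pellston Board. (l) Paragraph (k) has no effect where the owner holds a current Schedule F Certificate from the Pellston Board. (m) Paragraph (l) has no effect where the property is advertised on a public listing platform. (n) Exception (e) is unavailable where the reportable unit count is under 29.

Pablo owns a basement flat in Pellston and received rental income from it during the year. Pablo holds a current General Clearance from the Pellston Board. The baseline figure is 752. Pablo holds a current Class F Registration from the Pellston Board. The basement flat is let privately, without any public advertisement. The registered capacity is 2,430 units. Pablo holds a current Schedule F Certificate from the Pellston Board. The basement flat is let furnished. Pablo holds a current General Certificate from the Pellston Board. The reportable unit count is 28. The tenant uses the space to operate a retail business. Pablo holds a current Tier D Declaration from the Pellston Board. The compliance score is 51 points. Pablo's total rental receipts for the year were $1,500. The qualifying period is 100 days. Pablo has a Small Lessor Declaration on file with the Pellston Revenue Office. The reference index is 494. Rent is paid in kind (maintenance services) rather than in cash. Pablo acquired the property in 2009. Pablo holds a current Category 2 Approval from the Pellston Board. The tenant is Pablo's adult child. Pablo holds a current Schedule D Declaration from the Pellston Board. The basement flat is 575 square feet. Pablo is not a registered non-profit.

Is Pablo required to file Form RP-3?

Yes — Pablo must file Form RP-3.

Exception (a) requires that total rental receipts for the year are less than $1,400; but total rental receipts for the year are $1,500, not less than $1,400, so (a) is unavailable.
Exception (b) does not apply: Pablo is not a registered non-profit.
All of (c)'s requirements are met (a current General Clearance is held; the baseline figure is 752, meeting the 696 threshold; a current Tier D Declaration is held). But applying paragraph (g): (g) applies — the space is let for business use. So (c) is unavailable.
Exception (d) is satisfied on its face — rent is paid in kind; the property is let furnished. But applying paragraphs (h)–(m): (h) operates against (d): the registered capacity is 2,430 units, below the 2,670 units limit. (i) is engaged (the compliance score is 51 points, under the 67 points limit), but is displaced by (j): (j) operates against (i): the qualifying period is 100 days, below the 105 days limit. (k) would limit (j) — a current Category 2 Approval is held — but (l) sets (k) aside: (l) is triggered — a current Schedule F Certificate is held. (m), which would lift (l), is not engaged — the property is let privately without advertisement. Exception (d) does not apply.
Exception (e) is satisfied on its face — a current General Certificate is held; a current Schedule D Declaration is held; a Small Lessor Declaration is on file. But: (n) applies — the reportable unit count is 28, under the 29 limit. So (e) is unavailable.
None of the exceptions is available; § 19.7 applies in full.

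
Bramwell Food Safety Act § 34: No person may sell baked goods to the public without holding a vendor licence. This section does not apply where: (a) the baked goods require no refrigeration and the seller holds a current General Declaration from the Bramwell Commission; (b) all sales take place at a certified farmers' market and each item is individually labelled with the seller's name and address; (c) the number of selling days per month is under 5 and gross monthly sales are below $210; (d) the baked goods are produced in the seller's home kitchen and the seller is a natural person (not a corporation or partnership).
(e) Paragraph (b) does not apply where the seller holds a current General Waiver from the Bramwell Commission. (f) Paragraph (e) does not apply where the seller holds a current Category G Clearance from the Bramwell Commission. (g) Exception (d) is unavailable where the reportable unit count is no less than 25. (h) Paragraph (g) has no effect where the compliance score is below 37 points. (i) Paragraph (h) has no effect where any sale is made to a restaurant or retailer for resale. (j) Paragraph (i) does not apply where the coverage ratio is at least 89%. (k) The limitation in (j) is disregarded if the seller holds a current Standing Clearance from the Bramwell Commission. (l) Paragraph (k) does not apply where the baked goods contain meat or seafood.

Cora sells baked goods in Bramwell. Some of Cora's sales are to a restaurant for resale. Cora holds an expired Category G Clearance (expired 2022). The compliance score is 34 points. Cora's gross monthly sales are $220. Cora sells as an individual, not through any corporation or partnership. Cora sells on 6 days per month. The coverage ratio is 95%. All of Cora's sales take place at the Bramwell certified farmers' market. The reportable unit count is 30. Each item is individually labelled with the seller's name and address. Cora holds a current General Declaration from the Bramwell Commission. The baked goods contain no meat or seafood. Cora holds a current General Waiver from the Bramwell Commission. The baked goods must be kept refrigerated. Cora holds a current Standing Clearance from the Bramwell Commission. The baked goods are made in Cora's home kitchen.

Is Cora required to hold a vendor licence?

Exception (a) requires that the baked goods require no refrigeration; but the baked goods require refrigeration, so (a) is unavailable.
Exception (b): all sales are at a certified farmers' market; items are individually labelled — every condition holds. But: (e) is triggered — a current General Waiver is held. (f) does not operate here (there is no Category G Clearance in force), so (e) stands. Exception (b) does not apply.
Exception (c) requires that the number of selling days per month is under 5; but the number of selling days per month is 6, not under 5, so (c) is unavailable.
Exception (d)'s conditions are all satisfied: the baked goods are home-kitchen produced; the seller is a natural person. But applying paragraphs (g)–(l): (g) operates against (d): the reportable unit count is 30, meeting the 25 threshold. (h) is triggered (the compliance score is 34 points, below the 37 points limit), but is itself disapplied by (i): (i) operates against (h): some sales are to a restaurant for resale. (j) operates (the coverage ratio is 95%, meeting the 89% threshold), but is overridden by (k): (k) operates — a current Standing Clearance is held. (l), which would lift (k), does not operate here — the baked goods contain no meat or seafood. (d) is therefore removed.
No exception displaces § 34.

Yes — Cora must hold a vendor licence.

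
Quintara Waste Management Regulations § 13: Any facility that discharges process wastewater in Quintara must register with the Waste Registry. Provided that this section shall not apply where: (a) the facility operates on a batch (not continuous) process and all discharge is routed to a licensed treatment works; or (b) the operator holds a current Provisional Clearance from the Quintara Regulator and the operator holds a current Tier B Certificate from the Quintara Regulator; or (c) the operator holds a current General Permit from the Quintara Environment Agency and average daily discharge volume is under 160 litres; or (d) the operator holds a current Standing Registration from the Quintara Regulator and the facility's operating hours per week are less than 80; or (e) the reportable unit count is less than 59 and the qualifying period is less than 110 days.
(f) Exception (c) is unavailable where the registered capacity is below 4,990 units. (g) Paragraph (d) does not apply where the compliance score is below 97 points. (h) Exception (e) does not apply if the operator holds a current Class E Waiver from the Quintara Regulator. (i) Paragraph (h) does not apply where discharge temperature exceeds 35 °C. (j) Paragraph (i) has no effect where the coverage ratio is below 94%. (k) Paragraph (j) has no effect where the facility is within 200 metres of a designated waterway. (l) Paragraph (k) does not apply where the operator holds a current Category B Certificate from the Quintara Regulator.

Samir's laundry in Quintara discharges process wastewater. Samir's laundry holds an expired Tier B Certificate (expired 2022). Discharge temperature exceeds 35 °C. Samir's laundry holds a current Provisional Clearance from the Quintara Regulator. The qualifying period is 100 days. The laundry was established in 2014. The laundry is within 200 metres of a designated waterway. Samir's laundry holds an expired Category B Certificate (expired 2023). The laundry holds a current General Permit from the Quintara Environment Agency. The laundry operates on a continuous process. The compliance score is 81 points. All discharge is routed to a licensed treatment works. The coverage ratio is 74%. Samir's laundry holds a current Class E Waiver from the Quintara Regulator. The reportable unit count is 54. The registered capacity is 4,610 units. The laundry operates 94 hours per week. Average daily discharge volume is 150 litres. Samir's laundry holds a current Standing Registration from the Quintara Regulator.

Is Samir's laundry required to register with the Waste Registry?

Exception (a) requires that the facility operates on a batch (not continuous) process; but the facility operates on a continuous process, so (a) is unavailable.
Exception (b) fails — no current Tier B Certificate is held.
Exception (c) is satisfied on its face — a current General Permit is held; average daily discharge volume is 150 litres, under the 160 litres limit. However, paragraph (f) must be considered: (f) operates — the registered capacity is 4,610 units, below the 4,990 units limit. So (c) is unavailable.
Exception (d) requires that the facility's operating hours per week are less than 80; but the facility's operating hours per week are 94, not less than 80, so (d) is unavailable.
Exception (e)'s conditions are all satisfied: the reportable unit count is 54, less than the 59 limit; the qualifying period is 100 days, less than the 110 days limit. Under paragraphs (h)–(l): (h) would limit (e) — a current Class E Waiver is held — but (i) sets (h) aside: (i) operates — discharge temperature exceeds 35 °C. (j) applies (the coverage ratio is 74%, below the 94% limit), but is set aside by (k): (k) operates against (j): the laundry is within 200 m of a designated waterway. (l) is inapplicable (there is no Category B Certificate in force), so (k) stands. So (e) applies.

No — exception (e) applies; Samir's laundry is not required to register with the Waste Registry.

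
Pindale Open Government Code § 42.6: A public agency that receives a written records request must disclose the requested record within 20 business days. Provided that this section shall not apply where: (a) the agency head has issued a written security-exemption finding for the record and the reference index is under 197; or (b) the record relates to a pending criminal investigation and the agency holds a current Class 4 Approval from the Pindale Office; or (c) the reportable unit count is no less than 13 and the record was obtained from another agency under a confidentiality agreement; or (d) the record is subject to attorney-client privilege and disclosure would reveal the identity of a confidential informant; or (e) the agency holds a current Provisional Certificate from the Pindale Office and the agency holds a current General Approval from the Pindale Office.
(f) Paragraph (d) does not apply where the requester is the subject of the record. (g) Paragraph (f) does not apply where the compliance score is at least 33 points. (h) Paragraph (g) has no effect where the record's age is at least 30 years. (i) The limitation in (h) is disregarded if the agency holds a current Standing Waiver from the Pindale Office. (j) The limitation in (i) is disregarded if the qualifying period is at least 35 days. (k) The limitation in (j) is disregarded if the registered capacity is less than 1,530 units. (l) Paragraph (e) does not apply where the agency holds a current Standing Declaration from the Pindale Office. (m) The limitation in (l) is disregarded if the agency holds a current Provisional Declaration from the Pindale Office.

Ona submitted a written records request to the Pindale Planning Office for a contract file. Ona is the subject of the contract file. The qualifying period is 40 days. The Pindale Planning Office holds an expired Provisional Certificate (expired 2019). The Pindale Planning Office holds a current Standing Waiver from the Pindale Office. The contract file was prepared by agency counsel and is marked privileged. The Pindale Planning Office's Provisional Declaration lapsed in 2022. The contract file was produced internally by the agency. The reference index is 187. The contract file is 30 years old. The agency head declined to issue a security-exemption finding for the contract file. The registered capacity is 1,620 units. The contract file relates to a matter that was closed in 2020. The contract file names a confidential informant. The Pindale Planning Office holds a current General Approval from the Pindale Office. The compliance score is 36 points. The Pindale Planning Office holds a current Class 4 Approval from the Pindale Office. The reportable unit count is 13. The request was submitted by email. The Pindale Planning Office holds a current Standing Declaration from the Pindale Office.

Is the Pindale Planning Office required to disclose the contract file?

Exception (a) requires that the agency head has issued a written security-exemption finding for the record; but the agency head declined to issue a security-exemption finding, so (a) is unavailable.
Exception (b) requires that the record relates to a pending criminal investigation; but the contract file relates to a closed matter, so (b) is unavailable.
Exception (c) fails — the contract file was produced internally.
Exception (d)'s conditions are all satisfied: the contract file is privileged; the contract file names a confidential informant. Turning to paragraphs (f)–(k): (f) operates against (d): Ona is the subject of the contract file. (g) is triggered (the compliance score is 36 points, meeting the 33 points threshold), but is itself disapplied by (h): (h) operates against (g): the record's age is 30 years, meeting the 30 years threshold. (i) would limit (h) — a current Standing Waiver is held — but (j) sets (i) aside: (j) operates against (i): the qualifying period is 40 days, meeting the 35 days threshold. (k), which would lift (j), is inapplicable — the registered capacity is 1,620 units, not less than 1,530 units. Exception (d) does not apply.
Exception (e) fails — the Provisional Certificate is not current.
No exception applies. The general rule governs.

Yes — the Pindale Planning Office must disclose the contract file.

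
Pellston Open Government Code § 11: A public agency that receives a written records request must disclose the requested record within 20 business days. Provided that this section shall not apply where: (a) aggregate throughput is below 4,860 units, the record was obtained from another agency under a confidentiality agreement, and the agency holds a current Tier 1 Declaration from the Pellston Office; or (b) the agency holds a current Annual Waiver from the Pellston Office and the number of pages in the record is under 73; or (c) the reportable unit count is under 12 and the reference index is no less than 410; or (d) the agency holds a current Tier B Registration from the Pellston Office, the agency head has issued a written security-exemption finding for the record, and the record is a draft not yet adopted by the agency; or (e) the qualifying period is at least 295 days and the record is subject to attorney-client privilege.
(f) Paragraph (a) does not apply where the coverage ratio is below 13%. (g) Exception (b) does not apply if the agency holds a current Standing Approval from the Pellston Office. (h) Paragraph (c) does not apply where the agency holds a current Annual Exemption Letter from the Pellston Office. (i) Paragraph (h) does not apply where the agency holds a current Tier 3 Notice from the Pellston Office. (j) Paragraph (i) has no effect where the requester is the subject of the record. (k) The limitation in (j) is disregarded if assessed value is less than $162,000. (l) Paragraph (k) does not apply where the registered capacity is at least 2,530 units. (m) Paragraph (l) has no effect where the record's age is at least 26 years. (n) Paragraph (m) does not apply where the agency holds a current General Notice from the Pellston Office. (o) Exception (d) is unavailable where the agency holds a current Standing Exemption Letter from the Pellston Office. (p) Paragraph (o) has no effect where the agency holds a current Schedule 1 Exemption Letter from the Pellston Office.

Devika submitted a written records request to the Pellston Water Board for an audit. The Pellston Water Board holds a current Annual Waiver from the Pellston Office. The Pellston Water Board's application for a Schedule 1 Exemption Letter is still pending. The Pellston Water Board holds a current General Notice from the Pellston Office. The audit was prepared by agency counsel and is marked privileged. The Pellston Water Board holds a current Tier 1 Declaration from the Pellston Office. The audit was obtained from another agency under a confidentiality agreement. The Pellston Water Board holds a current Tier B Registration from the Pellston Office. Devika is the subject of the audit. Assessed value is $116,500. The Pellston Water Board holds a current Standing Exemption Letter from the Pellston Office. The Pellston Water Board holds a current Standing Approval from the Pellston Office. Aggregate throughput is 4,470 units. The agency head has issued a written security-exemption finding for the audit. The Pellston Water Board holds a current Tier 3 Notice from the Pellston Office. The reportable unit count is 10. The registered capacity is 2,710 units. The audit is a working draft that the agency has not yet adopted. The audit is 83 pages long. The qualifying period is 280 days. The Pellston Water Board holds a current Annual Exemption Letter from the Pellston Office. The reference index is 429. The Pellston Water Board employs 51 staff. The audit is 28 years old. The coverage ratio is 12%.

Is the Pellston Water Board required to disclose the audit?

Exception (a) is satisfied on its face — aggregate throughput is 4,470 units, below the 4,860 units limit; the audit was obtained under a confidentiality agreement; a current Tier 1 Declaration is held. However, paragraph (f) must be considered: (f) operates — the coverage ratio is 12%, below the 13% limit. (a) is therefore removed.
Exception (b) does not apply: the number of pages in the record is 83, not under 73.
All of (c)'s requirements are met (the reportable unit count is 10, under the 12 limit; the reference index is 429, meeting the 410 threshold). But applying paragraphs (h)–(n): (h) operates against (c): a current Annual Exemption Letter is held. (i) would limit (h) — a current Tier 3 Notice is held — but (j) sets (i) aside: (j) is triggered — Devika is the subject of the audit. (k) is triggered (assessed value is $116,500, less than the $162,000 limit), but is itself disapplied by (l): (l) operates — the registered capacity is 2,710 units, meeting the 2,530 units threshold. (m) applies (the record's age is 28 years, meeting the 26 years threshold), but is overridden by (n): (n) applies — a current General Notice is held. So (c) is unavailable.
Exception (d)'s conditions are all satisfied: a current Tier B Registration is held; a written security-exemption finding has been issued; the audit is an unadopted draft. However, paragraphs (o)–(p) must be considered: (o) applies — a current Standing Exemption Letter is held. (p) is not engaged (the Schedule 1 Exemption Letter is not current), so (o) stands. Exception (d) does not apply.
Exception (e) requires that the qualifying period is at least 295 days; but the qualifying period is 280 days, short of 295 days, so (e) is unavailable.
None of the exceptions is available; § 11 applies in full.

Yes — the Pellston Water Board must disclose the audit.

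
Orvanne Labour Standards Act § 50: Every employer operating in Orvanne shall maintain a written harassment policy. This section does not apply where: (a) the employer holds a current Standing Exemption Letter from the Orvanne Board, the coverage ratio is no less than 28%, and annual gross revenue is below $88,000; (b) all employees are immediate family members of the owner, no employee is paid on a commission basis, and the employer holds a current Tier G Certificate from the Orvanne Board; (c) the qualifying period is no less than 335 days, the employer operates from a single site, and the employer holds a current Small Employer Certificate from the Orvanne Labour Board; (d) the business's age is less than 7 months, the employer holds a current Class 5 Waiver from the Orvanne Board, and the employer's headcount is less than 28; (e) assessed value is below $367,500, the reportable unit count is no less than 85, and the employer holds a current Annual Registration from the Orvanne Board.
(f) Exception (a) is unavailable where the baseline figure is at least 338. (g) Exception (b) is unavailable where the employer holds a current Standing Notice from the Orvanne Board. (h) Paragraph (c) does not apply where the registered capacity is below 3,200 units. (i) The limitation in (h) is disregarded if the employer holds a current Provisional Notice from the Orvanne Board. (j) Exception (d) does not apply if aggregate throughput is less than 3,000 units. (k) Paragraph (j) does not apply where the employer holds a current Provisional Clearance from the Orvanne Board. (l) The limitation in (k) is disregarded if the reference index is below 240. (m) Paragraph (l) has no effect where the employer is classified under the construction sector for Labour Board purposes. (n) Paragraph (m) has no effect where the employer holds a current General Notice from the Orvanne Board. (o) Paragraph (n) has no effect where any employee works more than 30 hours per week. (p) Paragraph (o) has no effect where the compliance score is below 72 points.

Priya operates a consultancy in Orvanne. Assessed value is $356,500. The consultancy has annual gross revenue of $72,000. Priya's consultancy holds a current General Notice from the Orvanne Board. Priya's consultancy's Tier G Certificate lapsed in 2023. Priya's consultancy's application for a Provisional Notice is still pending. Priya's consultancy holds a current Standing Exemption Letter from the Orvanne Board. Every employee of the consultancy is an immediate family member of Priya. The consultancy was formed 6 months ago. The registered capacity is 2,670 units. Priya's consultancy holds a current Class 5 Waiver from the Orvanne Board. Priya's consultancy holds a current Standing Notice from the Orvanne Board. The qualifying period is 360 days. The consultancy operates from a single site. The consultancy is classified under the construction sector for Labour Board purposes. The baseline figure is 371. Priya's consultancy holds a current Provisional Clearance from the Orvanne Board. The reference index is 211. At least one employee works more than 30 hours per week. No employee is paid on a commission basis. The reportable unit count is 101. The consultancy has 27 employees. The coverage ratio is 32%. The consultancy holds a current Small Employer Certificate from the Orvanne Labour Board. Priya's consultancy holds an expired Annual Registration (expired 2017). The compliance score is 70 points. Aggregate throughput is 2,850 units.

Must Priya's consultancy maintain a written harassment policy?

Yes — Priya's consultancy must maintain a written harassment policy.

Exception (a) is satisfied on its face — a current Standing Exemption Letter is held; the coverage ratio is 32%, meeting the 28% threshold; annual gross revenue is $72,000, below the $88,000 limit. But applying paragraph (f): (f) operates against (a): the baseline figure is 371, meeting the 338 threshold. Exception (a) does not apply.
Exception (b) does not apply: the Tier G Certificate is not current.
All of (c)'s requirements are met (the qualifying period is 360 days, meeting the 335 days threshold; the employer operates from a single site; a current Small Employer Certificate is held). But: (h) is engaged — the registered capacity is 2,670 units, below the 3,200 units limit. (i), which would lift (h), is inapplicable — there is no Provisional Notice in force. (c) is therefore removed.
All of (d)'s requirements are met (the business's age is 6 months, less than the 7 months limit; a current Class 5 Waiver is held; the employer's headcount is 27, less than the 28 limit). However, paragraphs (j)–(p) must be considered: (j) operates against (d): aggregate throughput is 2,850 units, less than the 3,000 units limit. (k) operates (a current Provisional Clearance is held), but is overridden by (l): (l) is triggered — the reference index is 211, below the 240 limit. (m) is triggered (the consultancy is classified under the construction sector), but is overridden by (n): (n) is triggered — a current General Notice is held. (o) applies (at least one employee exceeds 30 hours/week), but is itself disapplied by (p): (p) operates against (o): the compliance score is 70 points, below the 72 points limit. (d) is therefore removed.
Exception (e) requires that the employer holds a current Annual Registration from the Orvanne Board; but no current Annual Registration is held, so (e) is unavailable.
No exception applies. The general rule governs.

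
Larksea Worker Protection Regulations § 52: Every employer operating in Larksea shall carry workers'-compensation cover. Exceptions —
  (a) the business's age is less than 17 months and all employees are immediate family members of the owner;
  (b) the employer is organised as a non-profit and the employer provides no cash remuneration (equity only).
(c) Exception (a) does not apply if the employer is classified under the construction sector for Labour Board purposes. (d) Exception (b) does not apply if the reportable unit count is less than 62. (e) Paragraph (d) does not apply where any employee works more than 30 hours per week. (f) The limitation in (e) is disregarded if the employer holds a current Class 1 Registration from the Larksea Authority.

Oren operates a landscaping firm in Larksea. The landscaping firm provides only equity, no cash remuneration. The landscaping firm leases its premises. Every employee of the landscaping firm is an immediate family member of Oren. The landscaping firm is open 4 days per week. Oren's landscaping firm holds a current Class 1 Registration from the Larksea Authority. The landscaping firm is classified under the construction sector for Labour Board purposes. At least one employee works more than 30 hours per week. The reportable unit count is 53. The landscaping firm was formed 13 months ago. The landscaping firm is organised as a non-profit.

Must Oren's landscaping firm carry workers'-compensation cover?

All of (a)'s requirements are met (the business's age is 13 months, less than the 17 months limit; every employee is an immediate family member). But: (c) is triggered — the landscaping firm is classified under the construction sector. Exception (a) does not apply.
Exception (b)'s conditions are all satisfied: the employer is a non-profit; remuneration is equity-only. But applying paragraphs (d)–(f): (d) is triggered — the reportable unit count is 53, less than the 62 limit. (e) would limit (d) — at least one employee exceeds 30 hours/week — but (f) sets (e) aside: (f) is triggered — a current Class 1 Registration is held. (b) is therefore removed.
No exception is made out. Oren's landscaping firm falls within the general rule.

Yes — Oren's landscaping firm must carry workers'-compensation cover.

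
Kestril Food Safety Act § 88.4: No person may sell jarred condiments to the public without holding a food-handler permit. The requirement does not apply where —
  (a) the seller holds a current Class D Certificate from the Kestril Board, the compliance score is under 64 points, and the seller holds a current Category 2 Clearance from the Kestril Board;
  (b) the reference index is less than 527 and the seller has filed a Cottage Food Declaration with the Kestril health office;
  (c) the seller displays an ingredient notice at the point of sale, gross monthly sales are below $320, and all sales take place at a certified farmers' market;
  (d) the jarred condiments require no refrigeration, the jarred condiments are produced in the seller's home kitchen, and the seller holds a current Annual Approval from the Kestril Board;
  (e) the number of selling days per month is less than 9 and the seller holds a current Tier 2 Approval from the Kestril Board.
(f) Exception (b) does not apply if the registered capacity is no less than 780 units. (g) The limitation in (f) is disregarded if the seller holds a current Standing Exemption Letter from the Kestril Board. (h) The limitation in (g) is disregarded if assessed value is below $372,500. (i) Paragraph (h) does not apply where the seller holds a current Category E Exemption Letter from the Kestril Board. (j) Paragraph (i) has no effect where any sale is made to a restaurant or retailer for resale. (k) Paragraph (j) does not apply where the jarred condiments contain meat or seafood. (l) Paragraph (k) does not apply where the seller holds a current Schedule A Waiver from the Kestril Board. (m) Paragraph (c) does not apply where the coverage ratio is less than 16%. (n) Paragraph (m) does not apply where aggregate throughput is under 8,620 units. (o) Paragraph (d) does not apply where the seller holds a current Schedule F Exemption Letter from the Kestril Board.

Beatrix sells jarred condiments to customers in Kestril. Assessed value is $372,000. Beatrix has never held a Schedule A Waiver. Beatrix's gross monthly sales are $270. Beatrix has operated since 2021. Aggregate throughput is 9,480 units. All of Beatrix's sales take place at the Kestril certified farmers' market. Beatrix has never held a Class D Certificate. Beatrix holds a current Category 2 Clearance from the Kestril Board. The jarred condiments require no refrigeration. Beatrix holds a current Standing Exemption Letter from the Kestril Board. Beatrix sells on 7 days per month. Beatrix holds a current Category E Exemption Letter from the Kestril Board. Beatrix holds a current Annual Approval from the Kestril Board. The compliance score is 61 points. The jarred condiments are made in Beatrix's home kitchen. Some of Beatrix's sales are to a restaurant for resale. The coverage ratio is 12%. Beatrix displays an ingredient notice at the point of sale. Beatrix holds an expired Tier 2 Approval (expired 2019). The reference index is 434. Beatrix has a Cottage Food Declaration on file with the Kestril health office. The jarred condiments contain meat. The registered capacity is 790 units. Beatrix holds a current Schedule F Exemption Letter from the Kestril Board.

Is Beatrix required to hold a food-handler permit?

No — exception (b) applies; Beatrix is not required to hold a food-handler permit.

Exception (a) fails — no current Class D Certificate is held.
All of (b)'s requirements are met (the reference index is 434, less than the 527 limit; a Cottage Food Declaration is on file). Applying paragraphs (f)–(l): (f) would limit (b) — the registered capacity is 790 units, meeting the 780 units threshold — but (g) sets (f) aside: (g) operates against (f): a current Standing Exemption Letter is held. (h) operates (assessed value is $372,000, below the $372,500 limit), but is overridden by (i): (i) is engaged — a current Category E Exemption Letter is held. (j) would limit (i) — some sales are to a restaurant for resale — but (k) sets (j) aside: (k) operates against (j): the jarred condiments contain meat. (l) is not engaged (no current Schedule A Waiver is held), so (k) stands. So (b) applies.
Exception (c) is satisfied on its face — an ingredient notice is displayed; gross monthly sales are $270, below the $320 limit; all sales are at a certified farmers' market. However, paragraphs (m)–(n) must be considered: (m) operates against (c): the coverage ratio is 12%, less than the 16% limit. (n) is inapplicable (aggregate throughput is 9,480 units, not under 8,620 units), so (m) stands. So (c) is unavailable.
Exception (d): the jarred condiments are shelf-stable; the jarred condiments are home-kitchen produced; a current Annual Approval is held — every condition holds. But applying paragraph (o): (o) operates against (d): a current Schedule F Exemption Letter is held. So (d) is unavailable.
Exception (e) requires that the seller holds a current Tier 2 Approval from the Kestril Board; but there is no Tier 2 Approval in force, so (e) is unavailable.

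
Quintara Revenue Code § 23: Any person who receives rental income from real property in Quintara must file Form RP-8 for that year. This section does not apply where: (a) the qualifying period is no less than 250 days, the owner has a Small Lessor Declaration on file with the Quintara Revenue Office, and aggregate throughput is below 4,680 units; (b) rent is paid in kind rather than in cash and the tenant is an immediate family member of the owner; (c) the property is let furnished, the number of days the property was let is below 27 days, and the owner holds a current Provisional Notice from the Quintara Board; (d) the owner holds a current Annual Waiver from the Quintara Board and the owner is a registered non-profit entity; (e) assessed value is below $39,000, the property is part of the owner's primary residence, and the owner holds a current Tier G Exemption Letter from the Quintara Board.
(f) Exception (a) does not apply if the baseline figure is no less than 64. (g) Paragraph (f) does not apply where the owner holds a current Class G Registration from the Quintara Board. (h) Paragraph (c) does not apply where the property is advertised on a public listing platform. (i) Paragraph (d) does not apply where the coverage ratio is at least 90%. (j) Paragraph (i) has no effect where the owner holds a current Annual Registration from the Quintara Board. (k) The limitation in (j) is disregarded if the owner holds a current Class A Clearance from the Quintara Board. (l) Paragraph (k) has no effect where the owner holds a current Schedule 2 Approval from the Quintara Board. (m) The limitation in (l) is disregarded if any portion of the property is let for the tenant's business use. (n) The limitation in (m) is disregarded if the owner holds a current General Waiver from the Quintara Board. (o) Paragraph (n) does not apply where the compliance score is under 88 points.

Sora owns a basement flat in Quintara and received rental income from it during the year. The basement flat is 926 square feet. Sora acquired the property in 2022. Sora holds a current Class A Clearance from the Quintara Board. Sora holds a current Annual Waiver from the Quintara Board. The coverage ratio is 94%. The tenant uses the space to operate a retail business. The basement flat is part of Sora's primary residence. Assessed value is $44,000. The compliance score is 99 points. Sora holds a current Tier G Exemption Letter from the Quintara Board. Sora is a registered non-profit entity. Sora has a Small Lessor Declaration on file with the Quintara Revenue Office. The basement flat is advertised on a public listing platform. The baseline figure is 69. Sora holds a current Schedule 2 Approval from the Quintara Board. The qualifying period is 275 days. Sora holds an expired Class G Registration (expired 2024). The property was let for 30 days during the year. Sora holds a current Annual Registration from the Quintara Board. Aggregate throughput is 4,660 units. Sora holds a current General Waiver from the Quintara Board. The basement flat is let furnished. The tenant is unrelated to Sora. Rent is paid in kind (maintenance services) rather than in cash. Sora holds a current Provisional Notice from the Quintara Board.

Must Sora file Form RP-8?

No — exception (d) applies; Sora is not required to file Form RP-8.

Exception (a)'s conditions are all satisfied: the qualifying period is 275 days, meeting the 250 days threshold; a Small Lessor Declaration is on file; aggregate throughput is 4,660 units, below the 4,680 units limit. But applying paragraphs (f)–(g): (f) applies — the baseline figure is 69, meeting the 64 threshold. (g), which would lift (f), is inapplicable — no current Class G Registration is held. (a) is therefore removed.
Exception (b) does not apply: the tenant is unrelated to the owner.
Exception (c) does not apply: the number of days the property was let is 30 days, not below 27 days.
All of (d)'s requirements are met (a current Annual Waiver is held; Sora is a registered non-profit). Considering the limiting provisions: (i) applies (the coverage ratio is 94%, meeting the 90% threshold), but is displaced by (j): (j) is engaged — a current Annual Registration is held. (k) would limit (j) — a current Class A Clearance is held — but (l) sets (k) aside: (l) is triggered — a current Schedule 2 Approval is held. (m) is triggered (the space is let for business use), but yields to (n): (n) operates against (m): a current General Waiver is held. (o) is inapplicable (the compliance score is 99 points, not under 88 points), so (n) stands. Exception (d) stands.
Exception (e) does not apply: assessed value is $44,000, not below $39,000.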